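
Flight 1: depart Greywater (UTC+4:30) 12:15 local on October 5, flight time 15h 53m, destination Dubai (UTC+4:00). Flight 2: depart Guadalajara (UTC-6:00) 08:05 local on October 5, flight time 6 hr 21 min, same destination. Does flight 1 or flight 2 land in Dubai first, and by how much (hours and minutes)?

the second, by 3 hours 12 minutes

Flight 1 in UTC: 12:15 − 4:30 = 07:45 on Oct 5.
+15 hours and 53 minutes → arrive 23:38 UTC on Oct 5.
Flight 2 in UTC: 08:05 + 6:00 = 14:05 on Oct 5.
+6 hours 21 minutes → arrive 20:26 UTC on Oct 5.
Flight 2 lands earlier by 3 hours 12 minutes.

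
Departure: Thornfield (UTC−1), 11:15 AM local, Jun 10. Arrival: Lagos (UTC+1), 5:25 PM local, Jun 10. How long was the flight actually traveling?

4 hours 10 minutes

Departure in UTC: 11:15 AM + 1:00 = 12:15 PM on Jun 10.
Arrival in UTC: 5:25 PM − 1:00 = 4:25 PM on Jun 10.
Elapsed = 4:25 PM − 12:15 PM = 4 hours 10 minutes.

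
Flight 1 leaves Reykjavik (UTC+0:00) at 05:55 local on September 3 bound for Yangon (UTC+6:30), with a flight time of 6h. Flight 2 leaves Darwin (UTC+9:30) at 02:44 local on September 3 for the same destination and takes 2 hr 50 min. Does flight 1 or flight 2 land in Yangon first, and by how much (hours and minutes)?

the second, by 15 hours 51 minutes

Flight 1 departs at 05:55 UTC (Sep 3).
+6 hours → arrive 11:55 UTC on Sep 3.
Flight 2 in UTC: 02:44 − 9:30 = 17:14 on Sep 2.
+2 hours 50 minutes → arrive 20:04 UTC on Sep 2.
Flight 2 lands earlier by 15 hours 51 minutes.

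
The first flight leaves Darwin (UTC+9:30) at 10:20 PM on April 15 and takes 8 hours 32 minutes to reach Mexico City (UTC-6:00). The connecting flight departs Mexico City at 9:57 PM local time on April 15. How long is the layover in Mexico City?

6 hours 35 minutes

Convert departure to UTC: 10:20 PM − 9:30 = 12:50 PM UTC on Apr 15.
Add 8 hours 32 minutes flight time → 9:22 PM UTC.
Mexico City is UTC−6:00, so local arrival = 9:22 PM − 6:00 = 3:22 PM on Apr 15.
Layover = 9:57 PM − 3:22 PM = 6 hours 35 minutes.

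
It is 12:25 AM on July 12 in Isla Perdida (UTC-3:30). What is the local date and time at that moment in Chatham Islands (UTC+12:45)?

In UTC: 12:25 AM + 3:30 = 3:55 AM on Jul 12.
Chatham Islands is UTC+12:45: 3:55 AM + 12:45 = 4:40 PM on Jul 12.

4:40 PM on Jul 12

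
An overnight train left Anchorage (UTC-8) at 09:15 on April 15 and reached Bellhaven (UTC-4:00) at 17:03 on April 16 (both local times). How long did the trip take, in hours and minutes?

Departure in UTC: 09:15 + 8:00 = 17:15 on Apr 15.
Arrival in UTC: 17:03 + 4:00 = 21:03 on Apr 16.
Elapsed = 21:03 − 17:15 (+1 day) = 27 hours 48 minutes.

27 hours 48 minutes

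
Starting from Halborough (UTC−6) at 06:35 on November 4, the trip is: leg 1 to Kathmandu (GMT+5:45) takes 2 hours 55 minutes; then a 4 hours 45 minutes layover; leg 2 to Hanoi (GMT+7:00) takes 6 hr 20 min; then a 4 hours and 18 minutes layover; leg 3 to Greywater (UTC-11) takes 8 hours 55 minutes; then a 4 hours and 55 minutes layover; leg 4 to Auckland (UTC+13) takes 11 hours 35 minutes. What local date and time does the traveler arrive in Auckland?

Convert departure to UTC: 06:35 + 6:00 = 12:35 UTC on Nov 4.
Add 2 hours 55 minutes leg 1 → 15:30 UTC.
Add 4 hours 45 minutes layover in Kathmandu → 20:15 UTC.
Add 6 hours and 20 minutes leg 2 → 02:35 UTC (Nov 5).
Add 4 hours and 18 minutes layover in Hanoi → 06:53 UTC.
Add 8 hours 55 minutes leg 3 → 15:48 UTC.
Add 4 hours 55 minutes layover in Greywater → 20:43 UTC.
Add 11 hours and 35 minutes leg 4 → 08:18 UTC (Nov 6).
Auckland is UTC+13:00, so local arrival = 08:18 + 13:00 = 21:18 on Nov 6.

21:18 on November 6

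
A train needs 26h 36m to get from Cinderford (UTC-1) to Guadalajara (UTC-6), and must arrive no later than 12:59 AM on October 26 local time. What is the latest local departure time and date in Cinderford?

Target arrival in UTC: 12:59 AM + 6:00 = 6:59 AM on Oct 26.
Subtract 26 hours and 36 minutes → departure 4:23 AM UTC on Oct 25.
Cinderford is UTC−1:00: 4:23 AM − 1:00 = 3:23 AM on Oct 25.

3:23 AM on Oct 25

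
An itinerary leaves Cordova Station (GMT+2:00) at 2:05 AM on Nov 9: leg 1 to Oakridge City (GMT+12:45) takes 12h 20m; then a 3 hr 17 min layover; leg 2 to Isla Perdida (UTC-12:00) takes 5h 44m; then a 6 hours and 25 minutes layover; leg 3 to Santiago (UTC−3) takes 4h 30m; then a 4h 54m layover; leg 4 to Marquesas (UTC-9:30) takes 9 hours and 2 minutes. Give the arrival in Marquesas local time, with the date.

12:47 PM on Nov 10

Convert departure to UTC: 2:05 AM − 2:00 = 12:05 AM UTC on Nov 9.
Add 12 hours and 20 minutes leg 1 → 12:25 PM UTC.
Add 3 hours 17 minutes layover in Oakridge City → 3:42 PM UTC.
Add 5 hours and 44 minutes leg 2 → 9:26 PM UTC.
Add 6 hours and 25 minutes layover in Isla Perdida → 3:51 AM UTC (Nov 10).
Add 4 hours 30 minutes leg 3 → 8:21 AM UTC.
Add 4 hours and 54 minutes layover in Santiago → 1:15 PM UTC.
Add 9 hours and 2 minutes leg 4 → 10:17 PM UTC.
Marquesas is UTC−9:30, so local arrival = 10:17 PM − 9:30 = 12:47 PM on Nov 10.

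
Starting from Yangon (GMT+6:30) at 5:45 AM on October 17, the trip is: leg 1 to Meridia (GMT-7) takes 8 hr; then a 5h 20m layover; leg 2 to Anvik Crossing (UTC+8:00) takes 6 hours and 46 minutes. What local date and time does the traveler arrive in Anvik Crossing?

3:21 AM on October 18

Convert departure to UTC: 5:45 AM − 6:30 = 11:15 PM UTC on Oct 16.
Add 8 hours leg 1 → 7:15 AM UTC (Oct 17).
Add 5 hours and 20 minutes layover in Meridia → 12:35 PM UTC.
Add 6 hours and 46 minutes leg 2 → 7:21 PM UTC.
Anvik Crossing is UTC+8:00, so local arrival = 7:21 PM + 8:00 = 3:21 AM on Oct 18.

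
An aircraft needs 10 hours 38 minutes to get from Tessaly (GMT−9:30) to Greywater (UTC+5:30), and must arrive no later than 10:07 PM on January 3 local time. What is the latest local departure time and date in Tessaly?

8:29 PM on Jan 2

Target arrival in UTC: 10:07 PM − 5:30 = 4:37 PM on Jan 3.
Subtract 10 hours and 38 minutes → departure 5:59 AM UTC on Jan 3.
Tessaly is UTC−9:30: 5:59 AM − 9:30 = 8:29 PM on Jan 2.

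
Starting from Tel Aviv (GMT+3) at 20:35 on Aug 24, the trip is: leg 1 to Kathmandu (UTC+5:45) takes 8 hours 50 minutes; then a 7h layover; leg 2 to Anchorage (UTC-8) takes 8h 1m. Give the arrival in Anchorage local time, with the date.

Convert departure to UTC: 20:35 − 3:00 = 17:35 UTC on Aug 24.
Add 8 hours and 50 minutes leg 1 → 02:25 UTC (Aug 25).
Add 7 hours layover in Kathmandu → 09:25 UTC.
Add 8 hours 1 minute leg 2 → 17:26 UTC.
Anchorage is UTC−8:00, so local arrival = 17:26 − 8:00 = 09:26 on Aug 25.

09:26 on August 25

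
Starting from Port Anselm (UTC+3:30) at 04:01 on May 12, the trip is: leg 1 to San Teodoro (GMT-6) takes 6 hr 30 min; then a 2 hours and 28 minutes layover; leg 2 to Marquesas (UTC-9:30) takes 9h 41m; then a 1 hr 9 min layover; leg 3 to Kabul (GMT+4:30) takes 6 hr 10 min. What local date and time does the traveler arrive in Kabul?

Convert departure to UTC: 04:01 − 3:30 = 00:31 UTC on May 12.
Add 6 hours 30 minutes leg 1 → 07:01 UTC.
Add 2 hours 28 minutes layover in San Teodoro → 09:29 UTC.
Add 9 hours 41 minutes leg 2 → 19:10 UTC.
Add 1 hour and 9 minutes layover in Marquesas → 20:19 UTC.
Add 6 hours 10 minutes leg 3 → 02:29 UTC (May 13).
Kabul is UTC+4:30, so local arrival = 02:29 + 4:30 = 06:59 on May 13.

06:59 on May 13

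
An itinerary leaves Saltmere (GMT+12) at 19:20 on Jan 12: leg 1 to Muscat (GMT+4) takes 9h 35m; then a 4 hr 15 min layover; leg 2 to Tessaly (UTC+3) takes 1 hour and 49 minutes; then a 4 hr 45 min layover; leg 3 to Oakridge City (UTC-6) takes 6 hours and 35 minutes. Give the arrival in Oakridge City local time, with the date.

Convert departure to UTC: 19:20 − 12:00 = 07:20 UTC on Jan 12.
Add 9 hours 35 minutes leg 1 → 16:55 UTC.
Add 4 hours 15 minutes layover in Muscat → 21:10 UTC.
Add 1 hour 49 minutes leg 2 → 22:59 UTC.
Add 4 hours 45 minutes layover in Tessaly → 03:44 UTC (Jan 13).
Add 6 hours and 35 minutes leg 3 → 10:19 UTC.
Oakridge City is UTC−6:00, so local arrival = 10:19 − 6:00 = 04:19 on Jan 13.

04:19 on Jan 13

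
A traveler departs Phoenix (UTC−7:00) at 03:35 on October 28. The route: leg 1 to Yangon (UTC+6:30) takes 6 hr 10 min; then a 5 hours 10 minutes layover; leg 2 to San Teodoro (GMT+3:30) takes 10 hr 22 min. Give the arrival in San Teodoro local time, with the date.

Convert departure to UTC: 03:35 + 7:00 = 10:35 UTC on Oct 28.
Add 6 hours 10 minutes leg 1 → 16:45 UTC.
Add 5 hours 10 minutes layover in Yangon → 21:55 UTC.
Add 10 hours and 22 minutes leg 2 → 08:17 UTC (Oct 29).
San Teodoro is UTC+3:30, so local arrival = 08:17 + 3:30 = 11:47 on Oct 29.

11:47 on October 29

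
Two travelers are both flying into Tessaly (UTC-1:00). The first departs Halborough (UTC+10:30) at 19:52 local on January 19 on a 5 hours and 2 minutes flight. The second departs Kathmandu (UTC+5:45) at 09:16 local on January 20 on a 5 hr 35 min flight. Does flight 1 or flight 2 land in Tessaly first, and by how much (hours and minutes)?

Flight 1 in UTC: 19:52 − 10:30 = 09:22 on Jan 19.
+5 hours 2 minutes → arrive 14:24 UTC on Jan 19.
Flight 2 in UTC: 09:16 − 5:45 = 03:31 on Jan 20.
+5 hours 35 minutes → arrive 09:06 UTC on Jan 20.
Flight 1 lands earlier by 18 hours 42 minutes.

the first, by 18 hours 42 minutes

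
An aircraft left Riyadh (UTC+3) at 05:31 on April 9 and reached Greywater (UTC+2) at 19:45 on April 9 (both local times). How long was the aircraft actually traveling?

15 hours 14 minutes

Greywater is 1:00 behind Riyadh.
Clock-face elapsed time (ignoring zones) is 14 hours 14 minutes.
Actual elapsed = 14 hours 14 minutes + 1:00 = 15 hours 14 minutes.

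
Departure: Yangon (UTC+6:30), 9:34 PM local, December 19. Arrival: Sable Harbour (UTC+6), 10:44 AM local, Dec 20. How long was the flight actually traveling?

Departure in UTC: 9:34 PM − 6:30 = 3:04 PM on Dec 19.
Arrival in UTC: 10:44 AM − 6:00 = 4:44 AM on Dec 20.
Elapsed = 4:44 AM − 3:04 PM (+1 day) = 13 hours 40 minutes.

13 hours 40 minutes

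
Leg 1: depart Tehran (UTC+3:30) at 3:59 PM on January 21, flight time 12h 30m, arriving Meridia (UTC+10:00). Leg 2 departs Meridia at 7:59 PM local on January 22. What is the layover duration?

Convert departure to UTC: 3:59 PM − 3:30 = 12:29 PM UTC on Jan 21.
Add 12 hours 30 minutes flight time → 12:59 AM UTC (Jan 22).
Meridia is UTC+10:00, so local arrival = 12:59 AM + 10:00 = 10:59 AM on Jan 22.
Layover = 7:59 PM − 10:59 AM = 9 hours.

9 hours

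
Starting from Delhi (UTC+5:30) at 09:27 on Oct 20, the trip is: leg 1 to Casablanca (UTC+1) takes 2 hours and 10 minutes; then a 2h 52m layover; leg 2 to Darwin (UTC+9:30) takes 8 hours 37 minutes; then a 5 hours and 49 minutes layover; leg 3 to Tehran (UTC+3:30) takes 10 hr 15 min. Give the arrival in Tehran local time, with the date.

Convert departure to UTC: 09:27 − 5:30 = 03:57 UTC on Oct 20.
Add 2 hours 10 minutes leg 1 → 06:07 UTC.
Add 2 hours and 52 minutes layover in Casablanca → 08:59 UTC.
Add 8 hours and 37 minutes leg 2 → 17:36 UTC.
Add 5 hours 49 minutes layover in Darwin → 23:25 UTC.
Add 10 hours 15 minutes leg 3 → 09:40 UTC (Oct 21).
Tehran is UTC+3:30, so local arrival = 09:40 + 3:30 = 13:10 on Oct 21.

13:10 on October 21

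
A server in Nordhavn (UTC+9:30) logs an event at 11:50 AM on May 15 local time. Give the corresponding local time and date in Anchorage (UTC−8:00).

6:20 PM on May 14

In UTC: 11:50 AM − 9:30 = 2:20 AM on May 15.
Anchorage is UTC−8:00: 2:20 AM − 8:00 = 6:20 PM on May 14.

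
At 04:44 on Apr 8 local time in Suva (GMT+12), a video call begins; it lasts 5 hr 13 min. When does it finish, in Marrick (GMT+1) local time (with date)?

22:57 on April 7

Marrick is 11:00 behind Suva.
After 5 hours 13 minutes it is 09:57 in Suva.
Shift by the zone difference: 09:57 − 11:00 = 22:57 on Apr 7 in Marrick.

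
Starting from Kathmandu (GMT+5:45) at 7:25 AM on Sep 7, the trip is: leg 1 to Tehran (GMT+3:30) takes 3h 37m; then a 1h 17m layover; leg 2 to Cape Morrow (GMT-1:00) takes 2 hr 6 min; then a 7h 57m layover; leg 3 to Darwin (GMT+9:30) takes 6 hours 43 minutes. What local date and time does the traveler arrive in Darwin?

8:50 AM on September 8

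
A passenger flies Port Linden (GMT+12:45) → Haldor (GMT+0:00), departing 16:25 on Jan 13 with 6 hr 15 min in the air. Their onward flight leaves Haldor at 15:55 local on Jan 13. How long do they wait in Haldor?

Convert departure to UTC: 16:25 − 12:45 = 03:40 UTC on Jan 13.
Add 6 hours 15 minutes flight time → 09:55 UTC.
Haldor is UTC+0, so local arrival is the same: 09:55 on Jan 13.
Layover = 15:55 − 09:55 = 6 hours.

6 hours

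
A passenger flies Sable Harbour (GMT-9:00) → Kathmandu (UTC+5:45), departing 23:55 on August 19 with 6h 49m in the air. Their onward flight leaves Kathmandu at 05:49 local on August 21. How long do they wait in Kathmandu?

Convert departure to UTC: 23:55 + 9:00 = 08:55 UTC on Aug 20.
Add 6 hours 49 minutes flight time → 15:44 UTC.
Kathmandu is UTC+5:45, so local arrival = 15:44 + 5:45 = 21:29 on Aug 20.
Layover = 05:49 − 21:29 (+1 day) = 8 hours 20 minutes.

8 hours 20 minutes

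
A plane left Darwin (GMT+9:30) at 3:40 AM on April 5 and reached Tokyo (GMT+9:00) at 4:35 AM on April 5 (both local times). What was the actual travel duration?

1 hour 25 minutes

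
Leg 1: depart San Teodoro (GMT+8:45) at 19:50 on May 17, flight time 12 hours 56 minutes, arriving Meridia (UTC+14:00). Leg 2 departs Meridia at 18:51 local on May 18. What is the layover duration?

Convert departure to UTC: 19:50 − 8:45 = 11:05 UTC on May 17.
Add 12 hours 56 minutes flight time → 00:01 UTC (May 18).
Meridia is UTC+14:00, so local arrival = 00:01 + 14:00 = 14:01 on May 18.
Layover = 18:51 − 14:01 = 4 hours 50 minutes.

4 hours 50 minutes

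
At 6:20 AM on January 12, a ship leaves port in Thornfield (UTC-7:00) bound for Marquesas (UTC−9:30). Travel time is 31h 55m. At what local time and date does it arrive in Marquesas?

Convert departure to UTC: 6:20 AM + 7:00 = 1:20 PM UTC on Jan 12.
Add 31 hours and 55 minutes travel time → 9:15 PM UTC (Jan 13).
Marquesas is UTC−9:30, so local arrival = 9:15 PM − 9:30 = 11:45 AM on Jan 13.

11:45 AM on January 13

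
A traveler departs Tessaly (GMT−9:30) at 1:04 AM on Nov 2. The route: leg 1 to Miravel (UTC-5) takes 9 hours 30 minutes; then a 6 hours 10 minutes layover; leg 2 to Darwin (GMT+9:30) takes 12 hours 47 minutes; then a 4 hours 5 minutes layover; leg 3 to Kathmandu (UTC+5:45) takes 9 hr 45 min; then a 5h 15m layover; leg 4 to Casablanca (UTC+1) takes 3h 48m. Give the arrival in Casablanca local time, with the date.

Convert departure to UTC: 1:04 AM + 9:30 = 10:34 AM UTC on Nov 2.
Add 9 hours and 30 minutes leg 1 → 8:04 PM UTC.
Add 6 hours 10 minutes layover in Miravel → 2:14 AM UTC (Nov 3).
Add 12 hours and 47 minutes leg 2 → 3:01 PM UTC.
Add 4 hours 5 minutes layover in Darwin → 7:06 PM UTC.
Add 9 hours and 45 minutes leg 3 → 4:51 AM UTC (Nov 4).
Add 5 hours 15 minutes layover in Kathmandu → 10:06 AM UTC.
Add 3 hours and 48 minutes leg 4 → 1:54 PM UTC.
Casablanca is UTC+1:00, so local arrival = 1:54 PM + 1:00 = 2:54 PM on Nov 4.

2:54 PM on November 4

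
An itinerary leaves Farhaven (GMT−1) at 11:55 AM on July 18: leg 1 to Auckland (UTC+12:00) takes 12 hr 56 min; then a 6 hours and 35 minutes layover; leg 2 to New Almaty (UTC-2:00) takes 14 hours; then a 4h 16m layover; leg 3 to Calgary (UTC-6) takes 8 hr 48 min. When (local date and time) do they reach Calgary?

Convert departure to UTC: 11:55 AM + 1:00 = 12:55 PM UTC on Jul 18.
Add 12 hours 56 minutes leg 1 → 1:51 AM UTC (Jul 19).
Add 6 hours 35 minutes layover in Auckland → 8:26 AM UTC.
Add 14 hours leg 2 → 10:26 PM UTC.
Add 4 hours and 16 minutes layover in New Almaty → 2:42 AM UTC (Jul 20).
Add 8 hours 48 minutes leg 3 → 11:30 AM UTC.
Calgary is UTC−6:00, so local arrival = 11:30 AM − 6:00 = 5:30 AM on Jul 20.

5:30 AM on July 20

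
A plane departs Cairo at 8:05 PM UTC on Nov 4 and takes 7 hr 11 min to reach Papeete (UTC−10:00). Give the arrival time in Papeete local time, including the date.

Departure is given in UTC: 8:05 PM on Nov 4.
Add 7 hours 11 minutes → 3:16 AM UTC (Nov 5).
Papeete is UTC−10:00: 3:16 AM − 10:00 = 5:16 PM on Nov 4.

5:16 PM on Nov 4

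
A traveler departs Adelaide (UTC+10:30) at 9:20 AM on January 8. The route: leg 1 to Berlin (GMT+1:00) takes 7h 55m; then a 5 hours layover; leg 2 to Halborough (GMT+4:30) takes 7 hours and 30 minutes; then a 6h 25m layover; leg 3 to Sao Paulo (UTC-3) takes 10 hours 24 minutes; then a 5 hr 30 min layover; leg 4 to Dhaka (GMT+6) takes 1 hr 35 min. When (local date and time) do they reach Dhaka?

Convert departure to UTC: 9:20 AM − 10:30 = 10:50 PM UTC on Jan 7.
Add 7 hours 55 minutes leg 1 → 6:45 AM UTC (Jan 8).
Add 5 hours layover in Berlin → 11:45 AM UTC.
Add 7 hours 30 minutes leg 2 → 7:15 PM UTC.
Add 6 hours 25 minutes layover in Halborough → 1:40 AM UTC (Jan 9).
Add 10 hours 24 minutes leg 3 → 12:04 PM UTC.
Add 5 hours 30 minutes layover in Sao Paulo → 5:34 PM UTC.
Add 1 hour 35 minutes leg 4 → 7:09 PM UTC.
Dhaka is UTC+6:00, so local arrival = 7:09 PM + 6:00 = 1:09 AM on Jan 10.

1:09 AM on Jan 10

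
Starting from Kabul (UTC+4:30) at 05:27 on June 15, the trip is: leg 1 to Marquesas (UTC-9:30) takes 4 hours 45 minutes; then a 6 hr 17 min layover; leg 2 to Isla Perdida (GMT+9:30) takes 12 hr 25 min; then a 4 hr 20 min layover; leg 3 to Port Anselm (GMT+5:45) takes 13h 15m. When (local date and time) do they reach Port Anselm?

23:44 on June 16

Convert departure to UTC: 05:27 − 4:30 = 00:57 UTC on Jun 15.
Add 4 hours and 45 minutes leg 1 → 05:42 UTC.
Add 6 hours 17 minutes layover in Marquesas → 11:59 UTC.
Add 12 hours and 25 minutes leg 2 → 00:24 UTC (Jun 16).
Add 4 hours 20 minutes layover in Isla Perdida → 04:44 UTC.
Add 13 hours and 15 minutes leg 3 → 17:59 UTC.
Port Anselm is UTC+5:45, so local arrival = 17:59 + 5:45 = 23:44 on Jun 16.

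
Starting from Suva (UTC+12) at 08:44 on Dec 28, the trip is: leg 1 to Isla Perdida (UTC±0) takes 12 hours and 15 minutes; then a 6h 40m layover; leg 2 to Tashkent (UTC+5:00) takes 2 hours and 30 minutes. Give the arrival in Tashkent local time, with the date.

Convert departure to UTC: 08:44 − 12:00 = 20:44 UTC on Dec 27.
Add 12 hours and 15 minutes leg 1 → 08:59 UTC (Dec 28).
Add 6 hours 40 minutes layover in Isla Perdida → 15:39 UTC.
Add 2 hours and 30 minutes leg 2 → 18:09 UTC.
Tashkent is UTC+5:00, so local arrival = 18:09 + 5:00 = 23:09 on Dec 28.

23:09 on December 28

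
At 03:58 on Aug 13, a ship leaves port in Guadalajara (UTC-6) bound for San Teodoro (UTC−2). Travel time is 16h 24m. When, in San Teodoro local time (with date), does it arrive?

Convert departure to UTC: 03:58 + 6:00 = 09:58 UTC on Aug 13.
Add 16 hours and 24 minutes travel time → 02:22 UTC (Aug 14).
San Teodoro is UTC−2:00, so local arrival = 02:22 − 2:00 = 00:22 on Aug 14.

00:22 on Aug 14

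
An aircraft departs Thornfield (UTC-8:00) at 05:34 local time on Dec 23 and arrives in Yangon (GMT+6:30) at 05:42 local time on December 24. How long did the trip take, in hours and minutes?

9 hours 38 minutes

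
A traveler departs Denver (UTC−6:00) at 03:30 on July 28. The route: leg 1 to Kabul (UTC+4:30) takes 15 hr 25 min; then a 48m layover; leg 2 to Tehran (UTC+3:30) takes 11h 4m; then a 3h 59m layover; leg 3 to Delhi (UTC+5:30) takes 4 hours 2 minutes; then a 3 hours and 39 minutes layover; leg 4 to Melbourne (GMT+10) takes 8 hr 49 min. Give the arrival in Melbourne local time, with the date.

19:16 on July 30

Convert departure to UTC: 03:30 + 6:00 = 09:30 UTC on Jul 28.
Add 15 hours 25 minutes leg 1 → 00:55 UTC (Jul 29).
Add 48 minutes layover in Kabul → 01:43 UTC.
Add 11 hours and 4 minutes leg 2 → 12:47 UTC.
Add 3 hours and 59 minutes layover in Tehran → 16:46 UTC.
Add 4 hours 2 minutes leg 3 → 20:48 UTC.
Add 3 hours 39 minutes layover in Delhi → 00:27 UTC (Jul 30).
Add 8 hours and 49 minutes leg 4 → 09:16 UTC.
Melbourne is UTC+10:00, so local arrival = 09:16 + 10:00 = 19:16 on Jul 30.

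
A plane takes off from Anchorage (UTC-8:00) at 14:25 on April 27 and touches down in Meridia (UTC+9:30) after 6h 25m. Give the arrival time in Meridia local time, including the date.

Convert departure to UTC: 14:25 + 8:00 = 22:25 UTC on Apr 27.
Add 6 hours 25 minutes travel time → 04:50 UTC (Apr 28).
Meridia is UTC+9:30, so local arrival = 04:50 + 9:30 = 14:20 on Apr 28.

14:20 on Apr 28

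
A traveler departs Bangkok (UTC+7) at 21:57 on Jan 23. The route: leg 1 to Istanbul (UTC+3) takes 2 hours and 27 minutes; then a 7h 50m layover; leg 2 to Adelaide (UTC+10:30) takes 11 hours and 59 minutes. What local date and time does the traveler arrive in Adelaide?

23:43 on Jan 24

Convert departure to UTC: 21:57 − 7:00 = 14:57 UTC on Jan 23.
Add 2 hours and 27 minutes leg 1 → 17:24 UTC.
Add 7 hours 50 minutes layover in Istanbul → 01:14 UTC (Jan 24).
Add 11 hours and 59 minutes leg 2 → 13:13 UTC.
Adelaide is UTC+10:30, so local arrival = 13:13 + 10:30 = 23:43 on Jan 24.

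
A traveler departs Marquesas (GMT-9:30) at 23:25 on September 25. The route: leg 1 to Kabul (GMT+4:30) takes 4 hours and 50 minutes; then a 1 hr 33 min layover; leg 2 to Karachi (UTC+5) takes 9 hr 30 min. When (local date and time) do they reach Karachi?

Convert departure to UTC: 23:25 + 9:30 = 08:55 UTC on Sep 26.
Add 4 hours 50 minutes leg 1 → 13:45 UTC.
Add 1 hour and 33 minutes layover in Kabul → 15:18 UTC.
Add 9 hours 30 minutes leg 2 → 00:48 UTC (Sep 27).
Karachi is UTC+5:00, so local arrival = 00:48 + 5:00 = 05:48 on Sep 27.

05:48 on September 27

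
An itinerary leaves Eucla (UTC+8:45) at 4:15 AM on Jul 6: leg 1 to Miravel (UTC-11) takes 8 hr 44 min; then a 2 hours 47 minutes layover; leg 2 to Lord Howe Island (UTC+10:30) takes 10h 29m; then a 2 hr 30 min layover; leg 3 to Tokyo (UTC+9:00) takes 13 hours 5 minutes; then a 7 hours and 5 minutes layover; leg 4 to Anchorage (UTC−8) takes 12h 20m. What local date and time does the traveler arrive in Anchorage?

8:30 PM on July 7

Convert departure to UTC: 4:15 AM − 8:45 = 7:30 PM UTC on Jul 5.
Add 8 hours and 44 minutes leg 1 → 4:14 AM UTC (Jul 6).
Add 2 hours and 47 minutes layover in Miravel → 7:01 AM UTC.
Add 10 hours and 29 minutes leg 2 → 5:30 PM UTC.
Add 2 hours and 30 minutes layover in Lord Howe Island → 8:00 PM UTC.
Add 13 hours and 5 minutes leg 3 → 9:05 AM UTC (Jul 7).
Add 7 hours and 5 minutes layover in Tokyo → 4:10 PM UTC.
Add 12 hours and 20 minutes leg 4 → 4:30 AM UTC (Jul 8).
Anchorage is UTC−8:00, so local arrival = 4:30 AM − 8:00 = 8:30 PM on Jul 7.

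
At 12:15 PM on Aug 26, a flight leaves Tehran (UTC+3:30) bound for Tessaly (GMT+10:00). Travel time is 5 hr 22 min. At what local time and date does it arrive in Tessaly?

Convert departure to UTC: 12:15 PM − 3:30 = 8:45 AM UTC on Aug 26.
Add 5 hours and 22 minutes travel time → 2:07 PM UTC.
Tessaly is UTC+10:00, so local arrival = 2:07 PM + 10:00 = 12:07 AM on Aug 27.

12:07 AM on August 27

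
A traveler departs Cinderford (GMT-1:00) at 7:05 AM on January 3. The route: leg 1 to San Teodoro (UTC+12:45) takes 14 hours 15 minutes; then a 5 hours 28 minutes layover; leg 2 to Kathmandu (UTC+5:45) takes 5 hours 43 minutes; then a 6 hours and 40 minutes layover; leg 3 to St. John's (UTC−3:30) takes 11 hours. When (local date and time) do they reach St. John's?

Convert departure to UTC: 7:05 AM + 1:00 = 8:05 AM UTC on Jan 3.
Add 14 hours and 15 minutes leg 1 → 10:20 PM UTC.
Add 5 hours and 28 minutes layover in San Teodoro → 3:48 AM UTC (Jan 4).
Add 5 hours 43 minutes leg 2 → 9:31 AM UTC.
Add 6 hours and 40 minutes layover in Kathmandu → 4:11 PM UTC.
Add 11 hours leg 3 → 3:11 AM UTC (Jan 5).
St. John's is UTC−3:30, so local arrival = 3:11 AM − 3:30 = 11:41 PM on Jan 4.

11:41 PM on January 4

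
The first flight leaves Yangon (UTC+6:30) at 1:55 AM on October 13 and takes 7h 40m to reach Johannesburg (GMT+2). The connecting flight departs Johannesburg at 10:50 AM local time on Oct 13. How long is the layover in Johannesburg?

5 hours 45 minutes

Convert departure to UTC: 1:55 AM − 6:30 = 7:25 PM UTC on Oct 12.
Add 7 hours 40 minutes flight time → 3:05 AM UTC (Oct 13).
Johannesburg is UTC+2:00, so local arrival = 3:05 AM + 2:00 = 5:05 AM on Oct 13.
Layover = 10:50 AM − 5:05 AM = 5 hours 45 minutes.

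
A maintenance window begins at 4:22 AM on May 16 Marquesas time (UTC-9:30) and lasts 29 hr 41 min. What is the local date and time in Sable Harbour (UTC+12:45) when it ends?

8:18 AM on May 18

Convert start to UTC: 4:22 AM + 9:30 = 1:52 PM UTC on May 16.
Add 29 hours and 41 minutes duration → 7:33 PM UTC (May 17).
Sable Harbour is UTC+12:45, so local end time = 7:33 PM + 12:45 = 8:18 AM on May 18.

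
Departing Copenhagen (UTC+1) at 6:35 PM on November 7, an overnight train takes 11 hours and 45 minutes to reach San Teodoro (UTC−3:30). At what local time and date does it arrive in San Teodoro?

Convert departure to UTC: 6:35 PM − 1:00 = 5:35 PM UTC on Nov 7.
Add 11 hours 45 minutes travel time → 5:20 AM UTC (Nov 8).
San Teodoro is UTC−3:30, so local arrival = 5:20 AM − 3:30 = 1:50 AM on Nov 8.

1:50 AM on November 8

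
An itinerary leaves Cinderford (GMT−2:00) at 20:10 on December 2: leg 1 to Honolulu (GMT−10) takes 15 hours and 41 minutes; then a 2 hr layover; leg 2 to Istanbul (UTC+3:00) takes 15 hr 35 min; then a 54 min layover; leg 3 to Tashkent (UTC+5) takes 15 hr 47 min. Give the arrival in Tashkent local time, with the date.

05:07 on December 5

Convert departure to UTC: 20:10 + 2:00 = 22:10 UTC on Dec 2.
Add 15 hours 41 minutes leg 1 → 13:51 UTC (Dec 3).
Add 2 hours layover in Honolulu → 15:51 UTC.
Add 15 hours and 35 minutes leg 2 → 07:26 UTC (Dec 4).
Add 54 minutes layover in Istanbul → 08:20 UTC.
Add 15 hours and 47 minutes leg 3 → 00:07 UTC (Dec 5).
Tashkent is UTC+5:00, so local arrival = 00:07 + 5:00 = 05:07 on Dec 5.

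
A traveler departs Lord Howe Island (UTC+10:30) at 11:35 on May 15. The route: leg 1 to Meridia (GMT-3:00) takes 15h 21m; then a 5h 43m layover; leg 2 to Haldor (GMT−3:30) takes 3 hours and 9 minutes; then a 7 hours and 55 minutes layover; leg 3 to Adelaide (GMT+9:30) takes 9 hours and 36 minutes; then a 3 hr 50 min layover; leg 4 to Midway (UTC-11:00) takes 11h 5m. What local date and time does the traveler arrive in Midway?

Convert departure to UTC: 11:35 − 10:30 = 01:05 UTC on May 15.
Add 15 hours and 21 minutes leg 1 → 16:26 UTC.
Add 5 hours and 43 minutes layover in Meridia → 22:09 UTC.
Add 3 hours 9 minutes leg 2 → 01:18 UTC (May 16).
Add 7 hours and 55 minutes layover in Haldor → 09:13 UTC.
Add 9 hours 36 minutes leg 3 → 18:49 UTC.
Add 3 hours and 50 minutes layover in Adelaide → 22:39 UTC.
Add 11 hours and 5 minutes leg 4 → 09:44 UTC (May 17).
Midway is UTC−11:00, so local arrival = 09:44 − 11:00 = 22:44 on May 16.

22:44 on May 16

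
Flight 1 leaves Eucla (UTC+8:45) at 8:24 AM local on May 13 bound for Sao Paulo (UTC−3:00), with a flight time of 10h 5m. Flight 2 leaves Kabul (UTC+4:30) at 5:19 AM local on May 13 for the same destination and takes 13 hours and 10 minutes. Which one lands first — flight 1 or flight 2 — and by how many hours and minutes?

Flight 1 in UTC: 8:24 AM − 8:45 = 11:39 PM on May 12.
+10 hours and 5 minutes → arrive 9:44 AM UTC on May 13.
Flight 2 in UTC: 5:19 AM − 4:30 = 12:49 AM on May 13.
+13 hours and 10 minutes → arrive 1:59 PM UTC on May 13.
Flight 1 lands earlier by 4 hours 15 minutes.

the first, by 4 hours 15 minutes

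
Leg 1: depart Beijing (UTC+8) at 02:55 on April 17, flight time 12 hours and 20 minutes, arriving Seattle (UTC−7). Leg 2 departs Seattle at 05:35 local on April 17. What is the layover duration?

Convert departure to UTC: 02:55 − 8:00 = 18:55 UTC on Apr 16.
Add 12 hours and 20 minutes flight time → 07:15 UTC (Apr 17).
Seattle is UTC−7:00, so local arrival = 07:15 − 7:00 = 00:15 on Apr 17.
Layover = 05:35 − 00:15 = 5 hours 20 minutes.

5 hours 20 minutes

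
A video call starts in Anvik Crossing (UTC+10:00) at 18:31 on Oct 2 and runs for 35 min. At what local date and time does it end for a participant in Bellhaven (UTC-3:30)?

05:36 on Oct 2

Convert start to UTC: 18:31 − 10:00 = 08:31 UTC on Oct 2.
Add 35 minutes duration → 09:06 UTC.
Bellhaven is UTC−3:30, so local end time = 09:06 − 3:30 = 05:36 on Oct 2.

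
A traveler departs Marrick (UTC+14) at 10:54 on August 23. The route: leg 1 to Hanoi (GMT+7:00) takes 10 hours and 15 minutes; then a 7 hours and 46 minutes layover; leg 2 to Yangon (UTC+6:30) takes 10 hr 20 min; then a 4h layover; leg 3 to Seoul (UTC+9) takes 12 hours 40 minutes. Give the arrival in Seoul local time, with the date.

Convert departure to UTC: 10:54 − 14:00 = 20:54 UTC on Aug 22.
Add 10 hours 15 minutes leg 1 → 07:09 UTC (Aug 23).
Add 7 hours 46 minutes layover in Hanoi → 14:55 UTC.
Add 10 hours and 20 minutes leg 2 → 01:15 UTC (Aug 24).
Add 4 hours layover in Yangon → 05:15 UTC.
Add 12 hours and 40 minutes leg 3 → 17:55 UTC.
Seoul is UTC+9:00, so local arrival = 17:55 + 9:00 = 02:55 on Aug 25.

02:55 on August 25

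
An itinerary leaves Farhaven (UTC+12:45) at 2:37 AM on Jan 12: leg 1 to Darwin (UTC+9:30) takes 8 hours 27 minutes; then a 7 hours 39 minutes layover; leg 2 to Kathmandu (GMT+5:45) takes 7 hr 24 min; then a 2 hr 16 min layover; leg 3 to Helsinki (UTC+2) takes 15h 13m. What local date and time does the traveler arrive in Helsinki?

Convert departure to UTC: 2:37 AM − 12:45 = 1:52 PM UTC on Jan 11.
Add 8 hours 27 minutes leg 1 → 10:19 PM UTC.
Add 7 hours 39 minutes layover in Darwin → 5:58 AM UTC (Jan 12).
Add 7 hours 24 minutes leg 2 → 1:22 PM UTC.
Add 2 hours and 16 minutes layover in Kathmandu → 3:38 PM UTC.
Add 15 hours 13 minutes leg 3 → 6:51 AM UTC (Jan 13).
Helsinki is UTC+2:00, so local arrival = 6:51 AM + 2:00 = 8:51 AM on Jan 13.

8:51 AM on January 13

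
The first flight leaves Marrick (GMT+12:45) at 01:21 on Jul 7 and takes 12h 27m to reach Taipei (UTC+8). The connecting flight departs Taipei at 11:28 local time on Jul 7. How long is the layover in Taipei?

2 hours 25 minutes

Convert departure to UTC: 01:21 − 12:45 = 12:36 UTC on Jul 6.
Add 12 hours 27 minutes flight time → 01:03 UTC (Jul 7).
Taipei is UTC+8:00, so local arrival = 01:03 + 8:00 = 09:03 on Jul 7.
Layover = 11:28 − 09:03 = 2 hours 25 minutes.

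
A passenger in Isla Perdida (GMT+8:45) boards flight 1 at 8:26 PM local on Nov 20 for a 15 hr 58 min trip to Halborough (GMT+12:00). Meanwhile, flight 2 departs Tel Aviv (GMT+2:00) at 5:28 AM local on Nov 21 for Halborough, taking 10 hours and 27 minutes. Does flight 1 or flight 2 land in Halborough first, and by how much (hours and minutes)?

the first, by 10 hours 16 minutes

Flight 1 in UTC: 8:26 PM − 8:45 = 11:41 AM on Nov 20.
+15 hours and 58 minutes → arrive 3:39 AM UTC on Nov 21.
Flight 2 in UTC: 5:28 AM − 2:00 = 3:28 AM on Nov 21.
+10 hours 27 minutes → arrive 1:55 PM UTC on Nov 21.
Flight 1 lands earlier by 10 hours 16 minutes.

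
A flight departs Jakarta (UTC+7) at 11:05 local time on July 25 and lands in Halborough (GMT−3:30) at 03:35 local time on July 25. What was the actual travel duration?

Halborough is 10:30 behind Jakarta.
Clock-face elapsed time (ignoring zones) is −7 hours 30 minutes.
Actual elapsed = −7 hours 30 minutes + 10:30 = 3 hours.

3 hours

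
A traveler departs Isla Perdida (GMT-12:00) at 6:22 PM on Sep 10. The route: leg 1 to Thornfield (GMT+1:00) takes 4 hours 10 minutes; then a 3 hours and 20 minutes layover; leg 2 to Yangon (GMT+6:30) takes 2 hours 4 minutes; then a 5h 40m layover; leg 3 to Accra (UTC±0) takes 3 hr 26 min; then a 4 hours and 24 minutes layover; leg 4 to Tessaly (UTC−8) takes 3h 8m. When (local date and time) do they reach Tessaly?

Convert departure to UTC: 6:22 PM + 12:00 = 6:22 AM UTC on Sep 11.
Add 4 hours and 10 minutes leg 1 → 10:32 AM UTC.
Add 3 hours and 20 minutes layover in Thornfield → 1:52 PM UTC.
Add 2 hours 4 minutes leg 2 → 3:56 PM UTC.
Add 5 hours 40 minutes layover in Yangon → 9:36 PM UTC.
Add 3 hours and 26 minutes leg 3 → 1:02 AM UTC (Sep 12).
Add 4 hours and 24 minutes layover in Accra → 5:26 AM UTC.
Add 3 hours and 8 minutes leg 4 → 8:34 AM UTC.
Tessaly is UTC−8:00, so local arrival = 8:34 AM − 8:00 = 12:34 AM on Sep 12.

12:34 AM on September 12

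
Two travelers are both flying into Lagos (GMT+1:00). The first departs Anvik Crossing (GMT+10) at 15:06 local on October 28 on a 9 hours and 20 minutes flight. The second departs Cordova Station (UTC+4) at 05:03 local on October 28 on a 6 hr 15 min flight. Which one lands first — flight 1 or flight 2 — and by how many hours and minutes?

Flight 1 in UTC: 15:06 − 10:00 = 05:06 on Oct 28.
+9 hours and 20 minutes → arrive 14:26 UTC on Oct 28.
Flight 2 in UTC: 05:03 − 4:00 = 01:03 on Oct 28.
+6 hours 15 minutes → arrive 07:18 UTC on Oct 28.
Flight 2 lands earlier by 7 hours 8 minutes.

the second, by 7 hours 8 minutes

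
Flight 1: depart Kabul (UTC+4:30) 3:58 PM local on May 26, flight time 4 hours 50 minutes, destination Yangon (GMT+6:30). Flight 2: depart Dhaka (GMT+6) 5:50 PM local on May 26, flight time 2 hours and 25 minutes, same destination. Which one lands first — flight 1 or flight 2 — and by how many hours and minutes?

Flight 1 in UTC: 3:58 PM − 4:30 = 11:28 AM on May 26.
+4 hours and 50 minutes → arrive 4:18 PM UTC on May 26.
Flight 2 in UTC: 5:50 PM − 6:00 = 11:50 AM on May 26.
+2 hours and 25 minutes → arrive 2:15 PM UTC on May 26.
Flight 2 lands earlier by 2 hours 3 minutes.

the second, by 2 hours 3 minutes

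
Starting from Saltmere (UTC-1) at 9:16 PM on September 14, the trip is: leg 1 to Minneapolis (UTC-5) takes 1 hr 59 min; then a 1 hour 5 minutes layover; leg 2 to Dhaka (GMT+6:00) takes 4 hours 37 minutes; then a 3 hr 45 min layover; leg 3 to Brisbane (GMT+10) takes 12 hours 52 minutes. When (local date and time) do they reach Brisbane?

8:34 AM on September 16

Convert departure to UTC: 9:16 PM + 1:00 = 10:16 PM UTC on Sep 14.
Add 1 hour and 59 minutes leg 1 → 12:15 AM UTC (Sep 15).
Add 1 hour 5 minutes layover in Minneapolis → 1:20 AM UTC.
Add 4 hours and 37 minutes leg 2 → 5:57 AM UTC.
Add 3 hours 45 minutes layover in Dhaka → 9:42 AM UTC.
Add 12 hours 52 minutes leg 3 → 10:34 PM UTC.
Brisbane is UTC+10:00, so local arrival = 10:34 PM + 10:00 = 8:34 AM on Sep 16.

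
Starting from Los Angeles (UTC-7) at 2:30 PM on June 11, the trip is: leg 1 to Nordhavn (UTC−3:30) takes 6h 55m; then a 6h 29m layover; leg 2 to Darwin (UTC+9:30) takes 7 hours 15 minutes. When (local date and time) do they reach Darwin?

Convert departure to UTC: 2:30 PM + 7:00 = 9:30 PM UTC on Jun 11.
Add 6 hours and 55 minutes leg 1 → 4:25 AM UTC (Jun 12).
Add 6 hours and 29 minutes layover in Nordhavn → 10:54 AM UTC.
Add 7 hours 15 minutes leg 2 → 6:09 PM UTC.
Darwin is UTC+9:30, so local arrival = 6:09 PM + 9:30 = 3:39 AM on Jun 13.

3:39 AM on June 13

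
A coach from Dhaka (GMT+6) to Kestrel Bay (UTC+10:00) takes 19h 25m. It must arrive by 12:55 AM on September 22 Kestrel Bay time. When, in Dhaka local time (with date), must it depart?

Target arrival in UTC: 12:55 AM − 10:00 = 2:55 PM on Sep 21.
Subtract 19 hours 25 minutes → departure 7:30 PM UTC on Sep 20.
Dhaka is UTC+6:00: 7:30 PM + 6:00 = 1:30 AM on Sep 21.

1:30 AM on September 21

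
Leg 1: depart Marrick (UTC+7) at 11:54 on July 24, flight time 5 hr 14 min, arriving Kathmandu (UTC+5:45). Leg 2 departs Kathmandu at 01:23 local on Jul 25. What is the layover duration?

9 hours 30 minutes

Convert departure to UTC: 11:54 − 7:00 = 04:54 UTC on Jul 24.
Add 5 hours 14 minutes flight time → 10:08 UTC.
Kathmandu is UTC+5:45, so local arrival = 10:08 + 5:45 = 15:53 on Jul 24.
Layover = 01:23 − 15:53 (+1 day) = 9 hours 30 minutes.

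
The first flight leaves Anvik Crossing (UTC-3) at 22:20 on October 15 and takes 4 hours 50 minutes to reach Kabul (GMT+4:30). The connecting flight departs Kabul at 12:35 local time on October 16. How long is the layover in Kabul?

Convert departure to UTC: 22:20 + 3:00 = 01:20 UTC on Oct 16.
Add 4 hours 50 minutes flight time → 06:10 UTC.
Kabul is UTC+4:30, so local arrival = 06:10 + 4:30 = 10:40 on Oct 16.
Layover = 12:35 − 10:40 = 1 hour 55 minutes.

1 hour 55 minutes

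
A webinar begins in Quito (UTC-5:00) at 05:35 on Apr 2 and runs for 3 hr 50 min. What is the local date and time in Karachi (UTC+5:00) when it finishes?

Convert start to UTC: 05:35 + 5:00 = 10:35 UTC on Apr 2.
Add 3 hours 50 minutes duration → 14:25 UTC.
Karachi is UTC+5:00, so local end time = 14:25 + 5:00 = 19:25 on Apr 2.

19:25 on Apr 2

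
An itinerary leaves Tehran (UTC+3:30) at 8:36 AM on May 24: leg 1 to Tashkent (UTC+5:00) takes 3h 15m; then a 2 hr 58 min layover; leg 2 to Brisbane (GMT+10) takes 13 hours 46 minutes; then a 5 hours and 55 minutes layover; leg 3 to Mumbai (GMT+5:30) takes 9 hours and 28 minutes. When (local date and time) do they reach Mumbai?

9:58 PM on May 25

Convert departure to UTC: 8:36 AM − 3:30 = 5:06 AM UTC on May 24.
Add 3 hours and 15 minutes leg 1 → 8:21 AM UTC.
Add 2 hours and 58 minutes layover in Tashkent → 11:19 AM UTC.
Add 13 hours and 46 minutes leg 2 → 1:05 AM UTC (May 25).
Add 5 hours 55 minutes layover in Brisbane → 7:00 AM UTC.
Add 9 hours and 28 minutes leg 3 → 4:28 PM UTC.
Mumbai is UTC+5:30, so local arrival = 4:28 PM + 5:30 = 9:58 PM on May 25.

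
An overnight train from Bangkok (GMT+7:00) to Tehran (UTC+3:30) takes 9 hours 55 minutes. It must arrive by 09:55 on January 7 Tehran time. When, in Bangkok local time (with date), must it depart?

03:30 on January 7

Target arrival in UTC: 09:55 − 3:30 = 06:25 on Jan 7.
Subtract 9 hours and 55 minutes → departure 20:30 UTC on Jan 6.
Bangkok is UTC+7:00: 20:30 + 7:00 = 03:30 on Jan 7.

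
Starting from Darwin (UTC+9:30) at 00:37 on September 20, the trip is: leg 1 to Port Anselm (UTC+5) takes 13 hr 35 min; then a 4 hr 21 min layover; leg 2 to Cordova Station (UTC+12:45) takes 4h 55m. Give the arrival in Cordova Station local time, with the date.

Convert departure to UTC: 00:37 − 9:30 = 15:07 UTC on Sep 19.
Add 13 hours 35 minutes leg 1 → 04:42 UTC (Sep 20).
Add 4 hours 21 minutes layover in Port Anselm → 09:03 UTC.
Add 4 hours and 55 minutes leg 2 → 13:58 UTC.
Cordova Station is UTC+12:45, so local arrival = 13:58 + 12:45 = 02:43 on Sep 21.

02:43 on September 21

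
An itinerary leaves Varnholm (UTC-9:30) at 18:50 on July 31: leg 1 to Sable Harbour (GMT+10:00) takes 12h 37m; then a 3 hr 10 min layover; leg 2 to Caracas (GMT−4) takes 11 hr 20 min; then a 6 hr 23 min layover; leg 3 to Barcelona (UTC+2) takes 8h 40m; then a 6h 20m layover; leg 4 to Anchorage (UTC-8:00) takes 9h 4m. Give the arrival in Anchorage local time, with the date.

Convert departure to UTC: 18:50 + 9:30 = 04:20 UTC on Aug 1.
Add 12 hours 37 minutes leg 1 → 16:57 UTC.
Add 3 hours and 10 minutes layover in Sable Harbour → 20:07 UTC.
Add 11 hours 20 minutes leg 2 → 07:27 UTC (Aug 2).
Add 6 hours 23 minutes layover in Caracas → 13:50 UTC.
Add 8 hours 40 minutes leg 3 → 22:30 UTC.
Add 6 hours 20 minutes layover in Barcelona → 04:50 UTC (Aug 3).
Add 9 hours and 4 minutes leg 4 → 13:54 UTC.
Anchorage is UTC−8:00, so local arrival = 13:54 − 8:00 = 05:54 on Aug 3.

05:54 on August 3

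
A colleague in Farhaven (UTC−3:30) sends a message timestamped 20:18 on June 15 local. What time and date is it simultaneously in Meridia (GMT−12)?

In UTC: 20:18 + 3:30 = 23:48 on Jun 15.
Meridia is UTC−12:00: 23:48 − 12:00 = 11:48 on Jun 15.

11:48 on Jun 15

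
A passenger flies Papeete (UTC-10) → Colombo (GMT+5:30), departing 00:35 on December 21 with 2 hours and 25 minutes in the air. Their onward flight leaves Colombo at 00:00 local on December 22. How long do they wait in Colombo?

5 hours 30 minutes

Convert departure to UTC: 00:35 + 10:00 = 10:35 UTC on Dec 21.
Add 2 hours 25 minutes flight time → 13:00 UTC.
Colombo is UTC+5:30, so local arrival = 13:00 + 5:30 = 18:30 on Dec 21.
Layover = 00:00 − 18:30 (+1 day) = 5 hours 30 minutes.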